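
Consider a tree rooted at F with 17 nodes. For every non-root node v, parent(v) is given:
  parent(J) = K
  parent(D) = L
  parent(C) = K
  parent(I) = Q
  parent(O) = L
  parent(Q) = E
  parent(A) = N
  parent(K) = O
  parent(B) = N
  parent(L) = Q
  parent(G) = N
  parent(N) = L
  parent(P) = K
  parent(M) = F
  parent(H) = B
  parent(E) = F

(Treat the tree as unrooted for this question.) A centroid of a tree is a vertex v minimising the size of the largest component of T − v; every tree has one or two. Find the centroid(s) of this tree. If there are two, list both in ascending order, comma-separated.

L

Removing L splits the tree into components of sizes 5, 5, 5, 1; the largest is 5 ≤ ⌊17/2⌋ = 8.
No neighbour of L does as well, so L is the unique centroid.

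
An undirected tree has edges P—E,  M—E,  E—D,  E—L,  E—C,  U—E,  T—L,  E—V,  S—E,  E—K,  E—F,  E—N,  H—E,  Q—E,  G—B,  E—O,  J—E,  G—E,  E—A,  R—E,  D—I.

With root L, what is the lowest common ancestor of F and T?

L

Path F→root: F E L; path T→root: T L.
First common node: L.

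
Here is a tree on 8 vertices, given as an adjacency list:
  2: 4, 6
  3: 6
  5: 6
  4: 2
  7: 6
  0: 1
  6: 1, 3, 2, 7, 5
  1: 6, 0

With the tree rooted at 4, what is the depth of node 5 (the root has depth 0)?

Path from 4 to 5: 4 → 2 → 6 → 5, which has 3 edges.

3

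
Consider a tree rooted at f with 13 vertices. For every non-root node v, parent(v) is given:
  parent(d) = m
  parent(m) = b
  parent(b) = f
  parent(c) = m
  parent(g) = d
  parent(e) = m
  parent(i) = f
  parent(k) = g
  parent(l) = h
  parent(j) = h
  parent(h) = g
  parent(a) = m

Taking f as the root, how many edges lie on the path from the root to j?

6

Climbing from j to the root: j → h → g → d → m → b → f. That's 6 steps.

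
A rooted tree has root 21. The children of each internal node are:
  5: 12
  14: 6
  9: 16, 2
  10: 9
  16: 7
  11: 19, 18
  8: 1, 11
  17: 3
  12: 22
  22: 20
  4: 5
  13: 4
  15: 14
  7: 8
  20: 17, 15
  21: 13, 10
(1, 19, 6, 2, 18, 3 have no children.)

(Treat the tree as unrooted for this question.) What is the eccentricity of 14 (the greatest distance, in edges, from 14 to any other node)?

Distances from 14 peak at 15, attained at 18 (19 also at distance 15).
14-15-20-22-12-5-4-13-21-10-9-16-7-8-11-18

15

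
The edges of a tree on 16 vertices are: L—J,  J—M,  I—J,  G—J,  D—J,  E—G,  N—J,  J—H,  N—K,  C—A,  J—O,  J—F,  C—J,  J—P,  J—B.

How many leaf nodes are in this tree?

Degree-1 nodes: A, B, D, E, F, H, I, K, L, M, O, P — 12 of them.

12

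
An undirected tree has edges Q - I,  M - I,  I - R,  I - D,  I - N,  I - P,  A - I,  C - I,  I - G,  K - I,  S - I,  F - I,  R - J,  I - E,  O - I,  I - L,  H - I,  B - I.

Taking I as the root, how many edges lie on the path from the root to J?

I → R → J — 2 edges.

2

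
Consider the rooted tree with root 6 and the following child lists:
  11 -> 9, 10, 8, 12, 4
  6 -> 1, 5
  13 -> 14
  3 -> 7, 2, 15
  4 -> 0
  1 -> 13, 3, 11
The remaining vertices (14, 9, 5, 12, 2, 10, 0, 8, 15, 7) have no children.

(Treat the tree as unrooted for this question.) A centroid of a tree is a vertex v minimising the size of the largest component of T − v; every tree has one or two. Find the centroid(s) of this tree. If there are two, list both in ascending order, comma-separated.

Delete 1: the remaining components have sizes 7, 4, 2, 2. Max 7 ≤ 8, so 1 is a centroid.
No neighbour of 1 does as well, so 1 is the unique centroid.

1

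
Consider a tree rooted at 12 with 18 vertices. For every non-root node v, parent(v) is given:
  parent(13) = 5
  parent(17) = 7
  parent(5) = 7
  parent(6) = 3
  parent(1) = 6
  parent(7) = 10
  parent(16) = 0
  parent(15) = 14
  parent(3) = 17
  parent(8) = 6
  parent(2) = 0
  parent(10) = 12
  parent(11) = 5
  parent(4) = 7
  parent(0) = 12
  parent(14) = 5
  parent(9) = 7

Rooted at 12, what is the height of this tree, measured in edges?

6

1 sits deepest: 12–10–7–17–3–6–1 — 6 edges from the root.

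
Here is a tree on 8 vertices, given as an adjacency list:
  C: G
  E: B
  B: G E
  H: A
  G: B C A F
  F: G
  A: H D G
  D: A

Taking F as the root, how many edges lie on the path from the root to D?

3

F – G – A – D — 3 edges.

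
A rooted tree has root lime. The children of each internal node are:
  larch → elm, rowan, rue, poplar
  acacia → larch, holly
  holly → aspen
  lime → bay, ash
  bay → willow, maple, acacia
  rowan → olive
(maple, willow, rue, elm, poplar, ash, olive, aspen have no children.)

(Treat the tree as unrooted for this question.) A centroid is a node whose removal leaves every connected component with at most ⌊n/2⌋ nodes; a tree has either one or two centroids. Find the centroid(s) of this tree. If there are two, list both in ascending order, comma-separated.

acacia

Delete acacia: the remaining components have sizes 6, 5, 2. Max 6 ≤ 7, so acacia is a centroid.
No neighbour of acacia does as well, so acacia is the unique centroid.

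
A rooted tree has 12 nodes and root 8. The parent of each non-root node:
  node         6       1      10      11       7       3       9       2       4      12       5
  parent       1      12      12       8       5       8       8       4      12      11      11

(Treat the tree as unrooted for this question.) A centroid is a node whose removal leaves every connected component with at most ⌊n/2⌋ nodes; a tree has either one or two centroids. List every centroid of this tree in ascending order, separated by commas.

11, 12

Removing 12 splits the tree into components of sizes 6, 2, 2, 1; the largest is 6 ≤ ⌊12/2⌋ = 6.
11 is adjacent to 12 and is also a centroid (the largest component after removing it is likewise 6).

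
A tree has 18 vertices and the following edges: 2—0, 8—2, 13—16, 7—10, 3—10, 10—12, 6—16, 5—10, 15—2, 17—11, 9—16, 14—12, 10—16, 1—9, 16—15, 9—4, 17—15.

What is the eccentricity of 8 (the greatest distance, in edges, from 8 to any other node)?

6

A farthest node from 8 is 14.
The path 8–2–15–16–10–12–14 has 6 edges.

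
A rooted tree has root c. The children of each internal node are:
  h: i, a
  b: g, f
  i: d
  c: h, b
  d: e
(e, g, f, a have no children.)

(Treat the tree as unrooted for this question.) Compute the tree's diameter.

A longest path is e-d-i-h-c-b-g, with 6 edges.

6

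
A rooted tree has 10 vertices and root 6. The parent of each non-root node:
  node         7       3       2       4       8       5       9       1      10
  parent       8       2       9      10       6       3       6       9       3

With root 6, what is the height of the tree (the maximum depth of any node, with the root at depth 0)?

5

A deepest node is 4, reached by 6–9–2–3–10–4.
That path has 5 edges, so the height is 5.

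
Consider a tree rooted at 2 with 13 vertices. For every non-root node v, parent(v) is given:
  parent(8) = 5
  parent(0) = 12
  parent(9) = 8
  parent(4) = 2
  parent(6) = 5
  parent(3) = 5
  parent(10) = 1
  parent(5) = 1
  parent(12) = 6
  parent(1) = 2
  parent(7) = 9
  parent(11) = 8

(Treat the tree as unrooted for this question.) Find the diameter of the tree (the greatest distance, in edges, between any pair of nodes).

A longest path is 4 – 2 – 1 – 5 – 8 – 9 – 7, with 6 edges.

6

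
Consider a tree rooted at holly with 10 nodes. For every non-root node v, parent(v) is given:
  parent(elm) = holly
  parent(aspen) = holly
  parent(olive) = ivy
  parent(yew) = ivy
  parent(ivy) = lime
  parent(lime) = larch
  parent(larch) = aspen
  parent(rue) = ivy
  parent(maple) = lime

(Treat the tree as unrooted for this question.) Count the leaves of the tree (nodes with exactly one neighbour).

5

Exactly 5 nodes have a single neighbour: elm, maple, olive, rue, yew.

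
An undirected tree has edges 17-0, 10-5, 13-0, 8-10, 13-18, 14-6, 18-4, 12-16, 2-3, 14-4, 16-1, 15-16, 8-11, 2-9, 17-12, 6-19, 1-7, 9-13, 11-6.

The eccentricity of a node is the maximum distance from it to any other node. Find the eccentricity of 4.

8

The node farthest from 4 is 7, via 4–18–13–0–17–12–16–1–7 — 8 edges.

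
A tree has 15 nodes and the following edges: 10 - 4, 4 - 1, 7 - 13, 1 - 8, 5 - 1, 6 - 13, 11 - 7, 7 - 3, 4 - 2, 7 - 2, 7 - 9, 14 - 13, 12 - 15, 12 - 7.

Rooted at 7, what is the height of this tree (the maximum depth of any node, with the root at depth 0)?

The longest root-to-leaf path is 7–2–4–1–5 (4 edges).

4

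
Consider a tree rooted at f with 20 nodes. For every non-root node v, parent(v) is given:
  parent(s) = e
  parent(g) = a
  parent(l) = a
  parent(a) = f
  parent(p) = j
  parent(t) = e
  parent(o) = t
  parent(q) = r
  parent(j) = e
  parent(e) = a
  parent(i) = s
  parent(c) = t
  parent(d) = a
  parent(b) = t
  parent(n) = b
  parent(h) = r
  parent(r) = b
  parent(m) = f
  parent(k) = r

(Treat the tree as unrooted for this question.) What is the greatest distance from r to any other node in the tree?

A farthest node from r is m.
The path r-b-t-e-a-f-m has 6 edges.

6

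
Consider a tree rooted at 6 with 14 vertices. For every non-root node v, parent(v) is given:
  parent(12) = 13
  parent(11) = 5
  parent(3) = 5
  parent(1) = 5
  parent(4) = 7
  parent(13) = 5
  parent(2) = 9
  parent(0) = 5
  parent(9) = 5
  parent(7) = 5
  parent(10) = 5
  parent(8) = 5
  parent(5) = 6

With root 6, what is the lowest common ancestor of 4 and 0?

4's ancestor chain is 4, 7, 5, 6 and 0's is 0, 5, 6; they first meet at 5.

5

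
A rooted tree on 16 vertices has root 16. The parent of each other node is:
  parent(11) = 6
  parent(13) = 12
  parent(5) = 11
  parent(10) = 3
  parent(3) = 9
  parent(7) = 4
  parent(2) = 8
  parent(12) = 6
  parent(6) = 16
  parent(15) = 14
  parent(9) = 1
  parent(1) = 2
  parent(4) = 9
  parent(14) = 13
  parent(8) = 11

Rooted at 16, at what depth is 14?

16 – 6 – 12 – 13 – 14 — 4 edges.

4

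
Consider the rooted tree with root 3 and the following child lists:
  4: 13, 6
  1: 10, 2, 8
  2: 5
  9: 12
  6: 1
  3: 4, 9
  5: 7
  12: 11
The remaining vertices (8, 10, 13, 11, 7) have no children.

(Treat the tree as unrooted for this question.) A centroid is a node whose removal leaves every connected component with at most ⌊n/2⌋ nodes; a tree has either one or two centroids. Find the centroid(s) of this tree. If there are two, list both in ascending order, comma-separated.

If 6 is removed the pieces have sizes 6, 6, all ≤ ⌊13/2⌋ = 6.
No neighbour of 6 does as well, so 6 is the unique centroid.

6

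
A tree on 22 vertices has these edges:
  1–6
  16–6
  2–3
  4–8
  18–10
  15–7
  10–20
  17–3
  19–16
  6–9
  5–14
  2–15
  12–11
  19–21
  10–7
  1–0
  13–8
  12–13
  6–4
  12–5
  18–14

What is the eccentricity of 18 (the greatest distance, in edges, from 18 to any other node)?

10

Distances from 18 peak at 10, attained at 21.
18-14-5-12-13-8-4-6-16-19-21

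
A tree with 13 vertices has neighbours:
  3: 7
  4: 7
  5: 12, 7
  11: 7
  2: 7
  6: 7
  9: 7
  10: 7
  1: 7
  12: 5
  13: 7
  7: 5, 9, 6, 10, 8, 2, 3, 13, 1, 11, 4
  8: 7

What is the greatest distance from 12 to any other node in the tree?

The node farthest from 12 is 6 (9, 3, 1, 4, 11, 8, 2, 13, 10 also at distance 3), via 12-5-7-6 — 3 edges.

3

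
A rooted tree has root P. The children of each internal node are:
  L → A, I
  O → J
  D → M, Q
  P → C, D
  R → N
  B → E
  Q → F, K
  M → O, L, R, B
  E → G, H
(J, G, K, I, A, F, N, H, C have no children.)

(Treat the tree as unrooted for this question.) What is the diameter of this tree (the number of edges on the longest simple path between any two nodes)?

6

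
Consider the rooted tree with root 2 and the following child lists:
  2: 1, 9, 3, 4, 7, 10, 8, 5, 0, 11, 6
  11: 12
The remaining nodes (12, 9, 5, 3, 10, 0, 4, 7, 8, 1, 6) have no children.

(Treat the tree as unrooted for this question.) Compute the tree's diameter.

Starting from 12, a farthest node is 7 at distance 3.
One longest path: 12 - 11 - 2 - 7.
So the diameter is 3.

3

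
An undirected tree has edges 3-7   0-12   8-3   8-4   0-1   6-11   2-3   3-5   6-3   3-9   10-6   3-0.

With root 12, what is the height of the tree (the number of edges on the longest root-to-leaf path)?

4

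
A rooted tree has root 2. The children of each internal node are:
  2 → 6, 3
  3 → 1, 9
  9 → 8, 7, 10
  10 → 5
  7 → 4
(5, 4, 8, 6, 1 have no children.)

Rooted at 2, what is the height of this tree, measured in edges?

4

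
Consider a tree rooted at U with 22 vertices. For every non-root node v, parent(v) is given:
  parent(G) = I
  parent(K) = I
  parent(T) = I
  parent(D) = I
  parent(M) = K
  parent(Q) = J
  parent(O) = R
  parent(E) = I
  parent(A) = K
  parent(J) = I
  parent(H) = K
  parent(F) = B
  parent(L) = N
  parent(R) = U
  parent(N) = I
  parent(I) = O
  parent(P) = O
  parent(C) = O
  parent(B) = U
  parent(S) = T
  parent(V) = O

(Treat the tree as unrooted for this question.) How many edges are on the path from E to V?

E - I - O - V: 3 edges.

3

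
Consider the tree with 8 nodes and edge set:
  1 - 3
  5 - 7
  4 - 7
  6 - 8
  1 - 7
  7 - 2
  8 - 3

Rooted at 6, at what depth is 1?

Path from 6 to 1: 6–8–3–1, which has 3 edges.

3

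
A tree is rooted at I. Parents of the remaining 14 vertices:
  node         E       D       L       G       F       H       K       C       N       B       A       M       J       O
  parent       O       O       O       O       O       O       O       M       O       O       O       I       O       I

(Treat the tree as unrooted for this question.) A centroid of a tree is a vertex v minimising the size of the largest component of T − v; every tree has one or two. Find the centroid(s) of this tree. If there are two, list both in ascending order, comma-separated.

If O is removed the pieces have sizes 3, 1, 1, 1, 1, 1, 1, 1, 1, 1, 1, 1, all ≤ ⌊15/2⌋ = 7.
No neighbour of O does as well, so O is the unique centroid.

O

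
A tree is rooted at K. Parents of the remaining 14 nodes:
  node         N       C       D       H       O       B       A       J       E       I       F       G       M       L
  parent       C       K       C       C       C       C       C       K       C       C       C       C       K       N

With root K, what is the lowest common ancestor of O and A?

Path O→root: O C K; path A→root: A C K.
First common node: C.

C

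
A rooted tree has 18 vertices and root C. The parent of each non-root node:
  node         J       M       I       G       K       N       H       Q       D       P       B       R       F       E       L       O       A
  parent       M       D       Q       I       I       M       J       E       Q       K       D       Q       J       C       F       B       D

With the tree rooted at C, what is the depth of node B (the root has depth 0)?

Climbing from B to the root: B–D–Q–E–C. That's 4 steps.

4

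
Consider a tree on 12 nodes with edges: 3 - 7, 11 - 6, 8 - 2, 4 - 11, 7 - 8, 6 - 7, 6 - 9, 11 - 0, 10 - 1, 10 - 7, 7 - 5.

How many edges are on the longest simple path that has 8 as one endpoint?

4

Distances from 8 peak at 4, attained at 0 (4 also at distance 4).
8 – 7 – 6 – 11 – 0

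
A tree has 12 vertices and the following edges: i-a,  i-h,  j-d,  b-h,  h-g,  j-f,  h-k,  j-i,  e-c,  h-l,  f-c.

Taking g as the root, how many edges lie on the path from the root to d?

4

Path from g to d: g–h–i–j–d, which has 4 edges.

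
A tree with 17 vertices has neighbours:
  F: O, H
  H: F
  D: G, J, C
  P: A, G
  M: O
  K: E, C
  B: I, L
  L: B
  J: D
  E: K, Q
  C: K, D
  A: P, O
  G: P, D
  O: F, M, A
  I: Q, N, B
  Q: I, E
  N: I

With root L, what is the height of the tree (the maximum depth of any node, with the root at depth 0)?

13

The longest root-to-leaf path is L-B-I-Q-E-K-C-D-G-P-A-O-F-H (13 edges).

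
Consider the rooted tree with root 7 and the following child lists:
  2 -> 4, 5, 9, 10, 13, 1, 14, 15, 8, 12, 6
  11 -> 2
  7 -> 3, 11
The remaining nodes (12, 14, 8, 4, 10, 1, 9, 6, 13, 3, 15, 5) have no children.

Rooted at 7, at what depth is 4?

3

7 → 11 → 2 → 4 — 3 edges.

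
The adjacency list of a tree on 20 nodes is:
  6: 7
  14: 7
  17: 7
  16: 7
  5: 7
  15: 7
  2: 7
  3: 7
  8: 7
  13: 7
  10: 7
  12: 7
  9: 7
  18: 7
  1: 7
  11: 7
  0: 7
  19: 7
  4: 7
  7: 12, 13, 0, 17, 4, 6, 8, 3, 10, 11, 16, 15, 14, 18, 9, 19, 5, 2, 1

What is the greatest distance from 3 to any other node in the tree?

Distances from 3 peak at 2, attained at 6 (14, 12, 11, 10, 18, 13, 5, 15, 17, 0, 2, 1, 9, 16, 8, 19, 4 also at distance 2).
3-7-6

2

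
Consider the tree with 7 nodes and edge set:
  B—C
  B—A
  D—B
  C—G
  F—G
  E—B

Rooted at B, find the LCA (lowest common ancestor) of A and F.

Path A→root: A B; path F→root: F G C B.
First common node: B.

B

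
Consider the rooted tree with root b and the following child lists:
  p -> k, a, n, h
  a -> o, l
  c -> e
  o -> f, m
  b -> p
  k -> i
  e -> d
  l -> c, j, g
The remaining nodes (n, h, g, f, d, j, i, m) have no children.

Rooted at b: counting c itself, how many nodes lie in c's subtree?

3

The subtree rooted at c contains: c, e, d — 3 nodes.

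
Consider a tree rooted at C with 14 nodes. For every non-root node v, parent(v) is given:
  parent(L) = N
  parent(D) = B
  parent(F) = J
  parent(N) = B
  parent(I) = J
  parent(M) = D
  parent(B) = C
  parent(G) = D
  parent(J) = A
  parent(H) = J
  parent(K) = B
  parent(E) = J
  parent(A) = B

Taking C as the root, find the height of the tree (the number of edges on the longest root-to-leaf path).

4

A deepest node is E, reached by C–B–A–J–E.
That path has 4 edges, so the height is 4.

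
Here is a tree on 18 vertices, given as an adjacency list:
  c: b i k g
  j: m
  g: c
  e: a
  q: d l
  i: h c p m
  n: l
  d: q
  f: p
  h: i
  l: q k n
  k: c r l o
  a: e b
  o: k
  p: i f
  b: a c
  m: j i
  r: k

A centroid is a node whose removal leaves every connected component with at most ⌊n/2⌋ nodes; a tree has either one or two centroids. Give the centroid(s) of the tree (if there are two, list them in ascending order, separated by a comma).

Removing c splits the tree into components of sizes 7, 6, 3, 1; the largest is 7 ≤ ⌊18/2⌋ = 9.
Every other node leaves some component of size > 9, so the centroid is unique.

c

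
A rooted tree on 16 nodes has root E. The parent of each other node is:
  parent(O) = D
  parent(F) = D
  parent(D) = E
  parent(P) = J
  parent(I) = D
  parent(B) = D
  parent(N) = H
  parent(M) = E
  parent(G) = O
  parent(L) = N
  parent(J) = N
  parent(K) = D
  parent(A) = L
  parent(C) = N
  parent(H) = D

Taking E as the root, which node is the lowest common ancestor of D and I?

D

Path D→root: D E; path I→root: I D E.
First common node: D.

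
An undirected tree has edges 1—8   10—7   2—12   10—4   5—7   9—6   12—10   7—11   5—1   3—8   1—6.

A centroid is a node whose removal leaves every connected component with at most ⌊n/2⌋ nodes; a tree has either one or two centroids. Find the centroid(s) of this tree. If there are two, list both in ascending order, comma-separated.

5, 7

Delete 5: the remaining components have sizes 6, 5. Max 6 ≤ 6, so 5 is a centroid.
Its neighbour 7 also leaves a largest component of size 6, so both are centroids.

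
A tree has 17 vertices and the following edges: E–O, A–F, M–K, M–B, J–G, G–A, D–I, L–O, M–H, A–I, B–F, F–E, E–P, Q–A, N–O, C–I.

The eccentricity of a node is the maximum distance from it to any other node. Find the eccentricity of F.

3

The node farthest from F is N (J, D, L, C, H, K also at distance 3), via F–E–O–N — 3 edges.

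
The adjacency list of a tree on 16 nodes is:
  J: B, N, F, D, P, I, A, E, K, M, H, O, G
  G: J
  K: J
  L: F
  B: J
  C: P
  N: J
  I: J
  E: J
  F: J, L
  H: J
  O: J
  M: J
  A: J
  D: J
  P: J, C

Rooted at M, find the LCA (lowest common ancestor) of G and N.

J

G's ancestor chain is G, J, M and N's is N, J, M; they first meet at J.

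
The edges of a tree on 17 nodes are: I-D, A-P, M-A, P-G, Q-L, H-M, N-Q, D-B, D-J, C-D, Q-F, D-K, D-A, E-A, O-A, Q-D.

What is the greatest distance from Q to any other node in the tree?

4

A farthest node from Q is G (H also at distance 4).
The path Q–D–A–P–G has 4 edges.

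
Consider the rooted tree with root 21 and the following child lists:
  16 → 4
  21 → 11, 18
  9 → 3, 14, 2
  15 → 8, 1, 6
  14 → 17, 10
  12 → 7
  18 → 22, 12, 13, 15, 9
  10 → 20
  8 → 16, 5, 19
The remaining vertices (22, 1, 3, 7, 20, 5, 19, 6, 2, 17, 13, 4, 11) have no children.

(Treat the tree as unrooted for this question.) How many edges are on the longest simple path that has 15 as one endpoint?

5

A farthest node from 15 is 20.
The path 15-18-9-14-10-20 has 5 edges.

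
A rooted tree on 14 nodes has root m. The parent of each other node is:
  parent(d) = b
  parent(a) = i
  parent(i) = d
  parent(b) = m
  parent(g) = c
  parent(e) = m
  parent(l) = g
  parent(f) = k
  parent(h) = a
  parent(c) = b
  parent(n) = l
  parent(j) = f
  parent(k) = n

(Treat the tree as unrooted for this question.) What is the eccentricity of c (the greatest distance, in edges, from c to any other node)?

6

The node farthest from c is j, via c-g-l-n-k-f-j — 6 edges.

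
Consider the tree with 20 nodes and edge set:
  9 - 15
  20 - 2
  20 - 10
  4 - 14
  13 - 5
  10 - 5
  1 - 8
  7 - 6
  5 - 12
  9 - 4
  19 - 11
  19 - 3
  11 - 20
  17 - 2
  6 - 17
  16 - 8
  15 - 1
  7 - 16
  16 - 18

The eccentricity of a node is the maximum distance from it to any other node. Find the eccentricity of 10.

The node farthest from 10 is 14, via 10–20–2–17–6–7–16–8–1–15–9–4–14 — 12 edges.

12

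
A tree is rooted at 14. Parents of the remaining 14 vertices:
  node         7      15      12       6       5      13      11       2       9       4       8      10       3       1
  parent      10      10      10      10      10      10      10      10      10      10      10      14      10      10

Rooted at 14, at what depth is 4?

2

14–10–4 — 2 edges.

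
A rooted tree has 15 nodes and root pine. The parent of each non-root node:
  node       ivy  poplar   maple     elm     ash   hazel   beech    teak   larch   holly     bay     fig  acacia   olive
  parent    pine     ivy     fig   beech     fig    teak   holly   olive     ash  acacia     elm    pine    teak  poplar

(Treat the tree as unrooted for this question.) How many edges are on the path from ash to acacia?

7

The path is ash–fig–pine–ivy–poplar–olive–teak–acacia, which has 7 edges.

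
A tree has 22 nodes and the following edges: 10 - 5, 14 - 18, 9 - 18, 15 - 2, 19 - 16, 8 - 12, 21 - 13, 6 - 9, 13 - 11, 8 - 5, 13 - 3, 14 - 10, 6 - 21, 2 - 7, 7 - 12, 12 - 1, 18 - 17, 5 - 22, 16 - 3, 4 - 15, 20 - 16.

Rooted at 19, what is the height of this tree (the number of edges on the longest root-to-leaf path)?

16

4 sits deepest: 19 – 16 – 3 – 13 – 21 – 6 – 9 – 18 – 14 – 10 – 5 – 8 – 12 – 7 – 2 – 15 – 4 — 16 edges from the root.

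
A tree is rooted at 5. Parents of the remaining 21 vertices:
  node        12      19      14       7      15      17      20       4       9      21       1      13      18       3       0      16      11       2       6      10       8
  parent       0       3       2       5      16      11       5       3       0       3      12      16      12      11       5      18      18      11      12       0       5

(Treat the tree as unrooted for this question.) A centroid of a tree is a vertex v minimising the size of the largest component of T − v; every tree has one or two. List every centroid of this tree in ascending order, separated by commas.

18

If 18 is removed the pieces have sizes 10, 8, 3, all ≤ ⌊22/2⌋ = 11.
Every other node leaves some component of size > 11, so the centroid is unique.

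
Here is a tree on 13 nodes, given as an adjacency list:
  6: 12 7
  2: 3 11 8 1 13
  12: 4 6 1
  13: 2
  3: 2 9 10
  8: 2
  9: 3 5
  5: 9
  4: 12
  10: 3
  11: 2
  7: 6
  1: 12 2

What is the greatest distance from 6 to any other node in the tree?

Distances from 6 peak at 6, attained at 5.
6 – 12 – 1 – 2 – 3 – 9 – 5

6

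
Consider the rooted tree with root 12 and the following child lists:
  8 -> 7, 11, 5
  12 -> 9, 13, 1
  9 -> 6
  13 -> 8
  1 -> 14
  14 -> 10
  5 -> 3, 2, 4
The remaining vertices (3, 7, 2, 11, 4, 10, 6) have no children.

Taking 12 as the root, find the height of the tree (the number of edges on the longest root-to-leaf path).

A deepest node is 3, reached by 12-13-8-5-3.
That path has 4 edges, so the height is 4.

4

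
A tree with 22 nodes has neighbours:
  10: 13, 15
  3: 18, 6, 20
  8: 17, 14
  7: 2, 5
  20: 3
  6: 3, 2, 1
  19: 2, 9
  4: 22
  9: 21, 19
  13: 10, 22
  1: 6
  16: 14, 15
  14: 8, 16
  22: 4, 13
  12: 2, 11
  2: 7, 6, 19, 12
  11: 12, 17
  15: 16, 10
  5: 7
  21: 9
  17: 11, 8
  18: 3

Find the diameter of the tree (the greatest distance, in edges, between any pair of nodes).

14

Starting from 4, a farthest node is 18 at distance 14.
One longest path: 4 - 22 - 13 - 10 - 15 - 16 - 14 - 8 - 17 - 11 - 12 - 2 - 6 - 3 - 18.
So the diameter is 14.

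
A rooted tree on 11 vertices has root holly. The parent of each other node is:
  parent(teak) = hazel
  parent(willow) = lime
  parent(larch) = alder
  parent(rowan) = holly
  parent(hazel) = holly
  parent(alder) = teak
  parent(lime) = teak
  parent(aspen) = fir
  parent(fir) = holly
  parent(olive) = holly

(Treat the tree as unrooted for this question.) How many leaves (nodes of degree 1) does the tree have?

5

Degree-1 nodes: aspen, larch, olive, rowan, willow — 5 of them.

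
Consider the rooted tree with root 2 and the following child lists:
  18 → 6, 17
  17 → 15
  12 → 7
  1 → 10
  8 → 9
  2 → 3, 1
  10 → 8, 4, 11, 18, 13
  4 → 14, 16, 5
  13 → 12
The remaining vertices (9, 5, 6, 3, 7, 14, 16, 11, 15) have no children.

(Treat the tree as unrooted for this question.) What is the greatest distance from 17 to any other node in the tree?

5

A farthest node from 17 is 3 (7 also at distance 5).
The path 17–18–10–1–2–3 has 5 edges.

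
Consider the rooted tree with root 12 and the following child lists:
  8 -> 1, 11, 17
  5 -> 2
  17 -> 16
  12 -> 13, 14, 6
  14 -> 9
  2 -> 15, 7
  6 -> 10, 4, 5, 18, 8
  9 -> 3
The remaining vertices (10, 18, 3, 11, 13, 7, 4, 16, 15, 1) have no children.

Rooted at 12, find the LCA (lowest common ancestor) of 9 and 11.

12

Ancestors of 9 (toward the root): 9, 14, 12.
Ancestors of 11: 11, 8, 6, 12.
The deepest node appearing in both lists is 12.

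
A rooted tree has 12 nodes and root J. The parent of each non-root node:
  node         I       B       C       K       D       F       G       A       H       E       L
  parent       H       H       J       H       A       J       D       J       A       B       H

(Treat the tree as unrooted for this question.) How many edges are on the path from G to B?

G–D–A–H–B: 4 edges.

4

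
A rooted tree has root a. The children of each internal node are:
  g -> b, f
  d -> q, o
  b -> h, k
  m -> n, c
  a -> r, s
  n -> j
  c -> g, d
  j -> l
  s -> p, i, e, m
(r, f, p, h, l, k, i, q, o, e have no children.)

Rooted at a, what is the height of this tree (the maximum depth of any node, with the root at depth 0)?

6

k sits deepest: a – s – m – c – g – b – k — 6 edges from the root.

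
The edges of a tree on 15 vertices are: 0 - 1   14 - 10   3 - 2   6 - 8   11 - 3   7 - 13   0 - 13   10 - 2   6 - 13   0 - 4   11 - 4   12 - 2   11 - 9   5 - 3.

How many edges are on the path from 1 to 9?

4

Walking from 1: 1–0–4–11–9. Length 4.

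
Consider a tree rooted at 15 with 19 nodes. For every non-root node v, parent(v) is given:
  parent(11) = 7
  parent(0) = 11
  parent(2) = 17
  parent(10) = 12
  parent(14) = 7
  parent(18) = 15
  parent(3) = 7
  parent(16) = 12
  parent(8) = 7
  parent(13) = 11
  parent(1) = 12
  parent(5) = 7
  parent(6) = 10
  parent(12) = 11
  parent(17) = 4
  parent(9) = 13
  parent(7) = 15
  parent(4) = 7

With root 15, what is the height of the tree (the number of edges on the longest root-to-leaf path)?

The longest root-to-leaf path is 15 → 7 → 11 → 12 → 10 → 6 (5 edges).

5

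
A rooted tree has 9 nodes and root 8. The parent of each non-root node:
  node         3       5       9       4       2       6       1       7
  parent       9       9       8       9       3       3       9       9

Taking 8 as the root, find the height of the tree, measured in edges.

2 sits deepest: 8-9-3-2 — 3 edges from the root.

3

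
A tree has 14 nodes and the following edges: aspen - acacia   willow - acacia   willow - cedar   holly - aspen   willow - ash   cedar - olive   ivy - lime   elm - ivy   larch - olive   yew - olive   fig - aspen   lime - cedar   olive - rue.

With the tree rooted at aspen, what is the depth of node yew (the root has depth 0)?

5

aspen–acacia–willow–cedar–olive–yew — 5 edges.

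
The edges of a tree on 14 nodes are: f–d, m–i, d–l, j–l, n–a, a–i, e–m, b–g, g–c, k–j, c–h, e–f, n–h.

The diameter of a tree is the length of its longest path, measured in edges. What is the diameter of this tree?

13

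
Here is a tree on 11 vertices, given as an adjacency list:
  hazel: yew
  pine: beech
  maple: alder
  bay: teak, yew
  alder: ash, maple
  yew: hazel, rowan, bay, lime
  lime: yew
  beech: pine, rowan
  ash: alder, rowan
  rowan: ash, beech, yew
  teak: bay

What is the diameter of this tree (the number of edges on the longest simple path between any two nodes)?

6

Starting from teak, a farthest node is maple at distance 6.
One longest path: teak - bay - yew - rowan - ash - alder - maple.
So the diameter is 6.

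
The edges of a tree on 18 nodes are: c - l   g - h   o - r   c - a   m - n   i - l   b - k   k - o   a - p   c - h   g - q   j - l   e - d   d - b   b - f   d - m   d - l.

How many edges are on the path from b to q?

Walking from b: b - d - l - c - h - g - q. Length 6.

6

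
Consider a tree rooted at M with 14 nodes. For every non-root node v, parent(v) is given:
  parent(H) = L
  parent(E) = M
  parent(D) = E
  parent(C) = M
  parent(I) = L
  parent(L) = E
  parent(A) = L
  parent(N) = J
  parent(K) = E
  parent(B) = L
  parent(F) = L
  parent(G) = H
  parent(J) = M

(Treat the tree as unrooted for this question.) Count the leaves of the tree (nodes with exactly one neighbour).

Exactly 9 nodes have a single neighbour: A, B, C, D, F, G, I, K, N.

9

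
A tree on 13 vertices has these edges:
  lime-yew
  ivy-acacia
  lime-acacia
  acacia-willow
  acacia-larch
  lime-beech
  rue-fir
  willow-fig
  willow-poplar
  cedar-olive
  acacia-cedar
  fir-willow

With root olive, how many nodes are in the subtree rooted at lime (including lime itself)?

3

The subtree rooted at lime contains: lime, yew, beech — 3 nodes.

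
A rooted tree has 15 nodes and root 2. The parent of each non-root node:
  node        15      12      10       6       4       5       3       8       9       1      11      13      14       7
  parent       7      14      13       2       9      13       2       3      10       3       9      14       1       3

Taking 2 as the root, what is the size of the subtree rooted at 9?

Descendants of 9 (including itself): 9, 11, 4. That's 3.

3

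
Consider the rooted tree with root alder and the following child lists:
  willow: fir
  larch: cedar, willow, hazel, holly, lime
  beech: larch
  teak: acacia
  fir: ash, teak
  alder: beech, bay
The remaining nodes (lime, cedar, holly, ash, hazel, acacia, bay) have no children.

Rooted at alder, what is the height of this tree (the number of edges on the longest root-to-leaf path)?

6

The longest root-to-leaf path is alder → beech → larch → willow → fir → teak → acacia (6 edges).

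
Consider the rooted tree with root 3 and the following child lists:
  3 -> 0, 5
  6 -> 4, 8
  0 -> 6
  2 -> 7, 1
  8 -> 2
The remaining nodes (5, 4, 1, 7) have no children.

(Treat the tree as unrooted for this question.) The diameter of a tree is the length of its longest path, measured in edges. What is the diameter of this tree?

6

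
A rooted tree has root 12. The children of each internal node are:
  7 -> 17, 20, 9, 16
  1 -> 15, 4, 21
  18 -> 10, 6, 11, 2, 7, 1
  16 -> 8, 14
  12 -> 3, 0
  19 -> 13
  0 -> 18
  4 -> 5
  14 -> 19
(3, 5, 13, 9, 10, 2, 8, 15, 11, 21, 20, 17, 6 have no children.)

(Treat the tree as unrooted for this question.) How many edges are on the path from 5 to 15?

3

5 - 4 - 1 - 15: 3 edges.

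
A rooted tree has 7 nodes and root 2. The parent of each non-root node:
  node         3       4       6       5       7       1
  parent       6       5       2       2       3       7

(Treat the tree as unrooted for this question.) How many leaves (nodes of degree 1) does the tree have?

2

The leaves are 1, 4.
That is 2 leaves.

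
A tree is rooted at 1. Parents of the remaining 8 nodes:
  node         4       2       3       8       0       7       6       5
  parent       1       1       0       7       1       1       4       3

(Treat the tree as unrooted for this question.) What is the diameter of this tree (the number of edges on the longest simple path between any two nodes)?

5

BFS from 5 reaches 6 last, at distance 5; BFS from 6 confirms no node is farther.
Path: 5 - 3 - 0 - 1 - 4 - 6.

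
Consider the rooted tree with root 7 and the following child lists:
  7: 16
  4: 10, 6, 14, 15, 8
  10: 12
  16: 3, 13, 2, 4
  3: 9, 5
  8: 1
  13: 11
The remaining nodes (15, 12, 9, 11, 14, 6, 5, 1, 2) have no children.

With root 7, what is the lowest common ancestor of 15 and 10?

4

Path 15→root: 15 4 16 7; path 10→root: 10 4 16 7.
First common node: 4.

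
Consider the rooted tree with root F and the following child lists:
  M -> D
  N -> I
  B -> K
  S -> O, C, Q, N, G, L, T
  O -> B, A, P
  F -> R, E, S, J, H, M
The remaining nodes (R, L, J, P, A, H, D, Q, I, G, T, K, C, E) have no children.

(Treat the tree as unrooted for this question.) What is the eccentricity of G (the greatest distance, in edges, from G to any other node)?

4

A farthest node from G is D (K also at distance 4).
The path G – S – F – M – D has 4 edges.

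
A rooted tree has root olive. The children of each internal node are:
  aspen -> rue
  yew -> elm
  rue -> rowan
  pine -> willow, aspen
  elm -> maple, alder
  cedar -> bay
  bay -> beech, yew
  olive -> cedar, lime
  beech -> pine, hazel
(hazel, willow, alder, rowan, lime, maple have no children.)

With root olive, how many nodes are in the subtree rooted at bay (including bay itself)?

bay's subtree: {bay, beech, yew, pine, hazel, elm, willow, aspen, maple, alder, rue, rowan}, size 12.

12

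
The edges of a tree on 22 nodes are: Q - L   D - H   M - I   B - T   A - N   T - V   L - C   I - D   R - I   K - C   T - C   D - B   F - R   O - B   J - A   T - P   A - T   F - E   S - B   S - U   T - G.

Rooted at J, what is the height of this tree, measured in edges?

A deepest node is E, reached by J–A–T–B–D–I–R–F–E.
That path has 8 edges, so the height is 8.

8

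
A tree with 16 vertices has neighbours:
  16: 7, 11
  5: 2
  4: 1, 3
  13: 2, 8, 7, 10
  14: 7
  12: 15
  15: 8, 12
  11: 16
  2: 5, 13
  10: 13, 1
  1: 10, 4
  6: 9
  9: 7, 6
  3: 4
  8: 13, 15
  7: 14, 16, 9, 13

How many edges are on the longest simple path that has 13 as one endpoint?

4

A farthest node from 13 is 3.
The path 13–10–1–4–3 has 4 edges.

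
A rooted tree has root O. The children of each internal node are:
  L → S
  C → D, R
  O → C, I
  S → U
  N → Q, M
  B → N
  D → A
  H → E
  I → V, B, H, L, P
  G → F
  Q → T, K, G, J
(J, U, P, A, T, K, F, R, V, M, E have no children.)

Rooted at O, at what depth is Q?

Climbing from Q to the root: Q – N – B – I – O. That's 4 steps.

4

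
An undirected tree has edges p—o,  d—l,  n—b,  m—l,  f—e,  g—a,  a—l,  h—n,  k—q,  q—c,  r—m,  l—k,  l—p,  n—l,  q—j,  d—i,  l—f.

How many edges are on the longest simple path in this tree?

BFS from j reaches e last, at distance 5; BFS from e confirms no node is farther.
Path: j-q-k-l-f-e.

5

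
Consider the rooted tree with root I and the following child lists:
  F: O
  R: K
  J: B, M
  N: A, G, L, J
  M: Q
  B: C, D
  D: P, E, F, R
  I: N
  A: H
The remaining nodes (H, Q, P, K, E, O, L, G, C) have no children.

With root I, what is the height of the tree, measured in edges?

K sits deepest: I → N → J → B → D → R → K — 6 edges from the root.

6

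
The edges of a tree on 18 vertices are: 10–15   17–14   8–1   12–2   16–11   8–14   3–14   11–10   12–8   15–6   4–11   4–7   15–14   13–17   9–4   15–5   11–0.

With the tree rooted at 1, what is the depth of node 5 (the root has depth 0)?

4

Climbing from 5 to the root: 5–15–14–8–1. That's 4 steps.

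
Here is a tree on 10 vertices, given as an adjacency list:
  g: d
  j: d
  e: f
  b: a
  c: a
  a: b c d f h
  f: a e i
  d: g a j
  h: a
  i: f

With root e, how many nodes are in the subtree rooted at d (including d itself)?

3

d's subtree: {d, j, g}, size 3.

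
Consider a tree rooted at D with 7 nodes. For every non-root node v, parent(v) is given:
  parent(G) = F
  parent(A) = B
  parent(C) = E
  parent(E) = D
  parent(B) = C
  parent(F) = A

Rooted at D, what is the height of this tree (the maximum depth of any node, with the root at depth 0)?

6

The longest root-to-leaf path is D-E-C-B-A-F-G (6 edges).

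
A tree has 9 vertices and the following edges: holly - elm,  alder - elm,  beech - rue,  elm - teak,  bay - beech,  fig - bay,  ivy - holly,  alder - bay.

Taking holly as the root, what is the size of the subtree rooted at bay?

Descendants of bay (including itself): bay, fig, beech, rue. That's 4.

4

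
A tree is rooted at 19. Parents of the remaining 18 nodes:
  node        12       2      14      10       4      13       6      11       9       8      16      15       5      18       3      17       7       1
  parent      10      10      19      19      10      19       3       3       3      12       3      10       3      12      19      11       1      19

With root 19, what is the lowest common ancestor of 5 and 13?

19

Path 5→root: 5 3 19; path 13→root: 13 19.
First common node: 19.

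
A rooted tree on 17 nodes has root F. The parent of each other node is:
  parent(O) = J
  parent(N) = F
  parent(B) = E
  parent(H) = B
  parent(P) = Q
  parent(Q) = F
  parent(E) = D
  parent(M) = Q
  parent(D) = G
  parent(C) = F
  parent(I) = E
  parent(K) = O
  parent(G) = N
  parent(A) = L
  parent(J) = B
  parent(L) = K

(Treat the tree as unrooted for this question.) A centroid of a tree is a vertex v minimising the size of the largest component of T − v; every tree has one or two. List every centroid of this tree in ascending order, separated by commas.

Delete E: the remaining components have sizes 8, 7, 1. Max 8 ≤ 8, so E is a centroid.
Every other node leaves some component of size > 8, so the centroid is unique.

E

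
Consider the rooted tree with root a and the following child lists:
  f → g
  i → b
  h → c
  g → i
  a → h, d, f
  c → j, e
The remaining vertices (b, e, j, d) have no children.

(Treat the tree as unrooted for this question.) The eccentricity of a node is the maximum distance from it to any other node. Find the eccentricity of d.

A farthest node from d is b.
The path d-a-f-g-i-b has 5 edges.

5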